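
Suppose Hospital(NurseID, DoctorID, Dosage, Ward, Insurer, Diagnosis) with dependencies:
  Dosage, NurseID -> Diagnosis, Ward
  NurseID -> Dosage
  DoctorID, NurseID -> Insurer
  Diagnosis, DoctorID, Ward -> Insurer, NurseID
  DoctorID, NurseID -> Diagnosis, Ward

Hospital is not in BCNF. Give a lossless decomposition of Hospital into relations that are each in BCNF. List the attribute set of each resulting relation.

Candidate keys of the original relation: {Diagnosis, DoctorID, Ward}, {DoctorID, NurseID}.
In {Diagnosis, DoctorID, Dosage, Insurer, NurseID, Ward}, {Dosage, NurseID} is not a superkey ({Dosage, NurseID}⁺ restricted to this set is {Diagnosis, Dosage, NurseID, Ward}), so split on Dosage, NurseID -> Diagnosis, Ward into {Diagnosis, Dosage, NurseID, Ward} and {DoctorID, Dosage, Insurer, NurseID}.
{Diagnosis, Dosage, NurseID, Ward} has no BCNF violation.
In {DoctorID, Dosage, Insurer, NurseID}, {NurseID} is not a superkey ({NurseID}⁺ restricted to this set is {Dosage, NurseID}), so split on NurseID -> Dosage into {Dosage, NurseID} and {DoctorID, Insurer, NurseID}.
{Dosage, NurseID} has no BCNF violation.
{DoctorID, Insurer, NurseID} has no BCNF violation.

{Diagnosis, Dosage, NurseID, Ward}; {DoctorID, Insurer, NurseID}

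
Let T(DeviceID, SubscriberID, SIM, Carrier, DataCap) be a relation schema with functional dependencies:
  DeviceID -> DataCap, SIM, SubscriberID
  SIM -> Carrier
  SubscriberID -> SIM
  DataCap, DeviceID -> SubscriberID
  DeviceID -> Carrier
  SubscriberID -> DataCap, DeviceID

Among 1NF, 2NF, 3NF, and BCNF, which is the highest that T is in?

Candidate keys: {DeviceID}, {SubscriberID}. Prime attributes: {DeviceID, SubscriberID}.
SIM -> Carrier: {SIM}⁺ = {Carrier, SIM}, which is not all of the attributes, so the left side is not a superkey — BCNF is violated.
SIM -> Carrier has non-prime {Carrier} on the right and a non-superkey on the left, so 3NF fails.
All keys have size 1, which rules out partial dependencies — 2NF is satisfied.

2NF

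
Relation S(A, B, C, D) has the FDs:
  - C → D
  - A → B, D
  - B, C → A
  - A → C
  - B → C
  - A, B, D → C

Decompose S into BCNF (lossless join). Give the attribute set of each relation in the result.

Candidate keys of the original relation: {A}, {B}.
Within {A, B, C, D}: {C}⁺ ∩ {A, B, C, D} = {C, D}, not the whole set, so C → D violates BCNF; decompose into {C, D} and {A, B, C}.
{C, D}: every determinant is a superkey — BCNF.
{A, B, C}: every determinant is a superkey — BCNF.

{A, B, C}; {C, D}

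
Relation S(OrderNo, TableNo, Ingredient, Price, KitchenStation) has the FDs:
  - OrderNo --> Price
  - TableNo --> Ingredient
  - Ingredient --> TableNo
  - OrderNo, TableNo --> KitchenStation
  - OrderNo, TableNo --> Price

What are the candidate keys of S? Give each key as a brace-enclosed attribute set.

{OrderNo} never appears on the right of any FD, so every key must include it.
{Ingredient, OrderNo}⁺ = {Ingredient, KitchenStation, OrderNo, Price, TableNo} — all of the relation — so {Ingredient, OrderNo} is a candidate key.
{OrderNo, TableNo}⁺ = {Ingredient, KitchenStation, OrderNo, Price, TableNo} — all of the relation — so {OrderNo, TableNo} is a candidate key.
Any other superkey properly contains one of these, so there are no further candidate keys.

{Ingredient, OrderNo}, {OrderNo, TableNo}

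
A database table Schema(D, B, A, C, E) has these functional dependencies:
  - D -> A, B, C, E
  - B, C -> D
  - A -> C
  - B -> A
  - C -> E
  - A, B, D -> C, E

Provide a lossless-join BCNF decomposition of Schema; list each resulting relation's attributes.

{A, B, D}; {A, C}; {C, E}

Candidate keys of the original relation: {B}, {D}.
Within {A, B, C, D, E}: {A}⁺ ∩ {A, B, C, D, E} = {A, C, E}, not the whole set, so A -> C, E violates BCNF; decompose into {A, C, E} and {A, B, D}.
Within {A, C, E}: {C}⁺ ∩ {A, C, E} = {C, E}, not the whole set, so C -> E violates BCNF; decompose into {C, E} and {A, C}.
{C, E} is in BCNF.
{A, C} is in BCNF.
{A, B, D} is in BCNF.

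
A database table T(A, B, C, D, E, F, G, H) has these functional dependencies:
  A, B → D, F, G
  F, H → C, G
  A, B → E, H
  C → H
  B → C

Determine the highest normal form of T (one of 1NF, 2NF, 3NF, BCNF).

1NF

Candidate key: {A, B}. Prime attributes: {A, B}.
F, H → C, G breaks BCNF: {F, H}⁺ = {C, F, G, H}, so {F, H} is not a superkey.
Because {C, G} are non-prime and the left side of F, H → C, G is not a superkey, the relation is not in 3NF.
Since {B} ⊂ {A, B} and {B}⁺ ⊇ {C, H} with {C, H} non-prime, there is a partial dependency; 2NF fails.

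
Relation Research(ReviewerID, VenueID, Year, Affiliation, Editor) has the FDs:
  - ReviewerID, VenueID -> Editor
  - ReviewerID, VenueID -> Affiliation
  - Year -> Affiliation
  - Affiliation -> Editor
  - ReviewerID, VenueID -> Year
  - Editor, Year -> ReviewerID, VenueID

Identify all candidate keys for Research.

{ReviewerID, VenueID}, {Year}

{Year}⁺ = {Affiliation, Editor, ReviewerID, VenueID, Year}, which is every attribute, so {Year} is a candidate key.
{ReviewerID, VenueID}⁺ = {Affiliation, Editor, ReviewerID, VenueID, Year}, which is every attribute, so {ReviewerID, VenueID} is a candidate key.
Any other superkey properly contains one of these, so there are no further candidate keys.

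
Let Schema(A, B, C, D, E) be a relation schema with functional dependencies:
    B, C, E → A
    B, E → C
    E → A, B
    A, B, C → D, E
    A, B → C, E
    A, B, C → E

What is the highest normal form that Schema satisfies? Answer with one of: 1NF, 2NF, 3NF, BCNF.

BCNF

Candidate keys: {A, B}, {E}. Prime attributes: {A, B, E}.
Every FD has a superkey on the left, so the relation is in BCNF.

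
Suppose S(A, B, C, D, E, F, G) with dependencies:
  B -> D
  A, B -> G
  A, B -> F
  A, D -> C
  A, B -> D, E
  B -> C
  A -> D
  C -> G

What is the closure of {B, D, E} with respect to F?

{B, C, D, E, G}

Start with {B, D, E}.
B -> C applies; add {C} → now {B, C, D, E}.
C -> G applies; add {G} → now {B, C, D, E, G}.
No further FD applies.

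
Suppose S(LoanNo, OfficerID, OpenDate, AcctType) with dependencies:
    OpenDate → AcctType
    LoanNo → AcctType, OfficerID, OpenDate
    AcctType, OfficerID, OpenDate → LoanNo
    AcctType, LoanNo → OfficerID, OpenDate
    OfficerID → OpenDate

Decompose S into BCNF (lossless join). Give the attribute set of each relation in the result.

Candidate keys of the original relation: {LoanNo}, {OfficerID}.
In {AcctType, LoanNo, OfficerID, OpenDate}, {OpenDate} is not a superkey ({OpenDate}⁺ restricted to this set is {AcctType, OpenDate}), so split on OpenDate → AcctType into {AcctType, OpenDate} and {LoanNo, OfficerID, OpenDate}.
{AcctType, OpenDate} is in BCNF.
{LoanNo, OfficerID, OpenDate} is in BCNF.

{AcctType, OpenDate}; {LoanNo, OfficerID, OpenDate}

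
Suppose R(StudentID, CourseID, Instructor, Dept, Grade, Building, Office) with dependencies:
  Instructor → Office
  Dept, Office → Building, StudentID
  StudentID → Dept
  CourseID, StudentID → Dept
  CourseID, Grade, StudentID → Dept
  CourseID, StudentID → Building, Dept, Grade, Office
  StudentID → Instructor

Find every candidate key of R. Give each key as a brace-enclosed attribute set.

{CourseID, Dept, Instructor}, {CourseID, Dept, Office}, {CourseID, StudentID}

No FD produces {CourseID}, so it must be in every candidate key.
{CourseID, StudentID}⁺ = {Building, CourseID, Dept, Grade, Instructor, Office, StudentID} — all of the relation — so {CourseID, StudentID} is a candidate key.
{CourseID, Dept, Instructor}⁺ = {Building, CourseID, Dept, Grade, Instructor, Office, StudentID} — all of the relation — so {CourseID, Dept, Instructor} is a candidate key.
{CourseID, Dept, Office}⁺ = {Building, CourseID, Dept, Grade, Instructor, Office, StudentID} — all of the relation — so {CourseID, Dept, Office} is a candidate key.
No proper subset of any of these is a key, and no other minimal superkey exists.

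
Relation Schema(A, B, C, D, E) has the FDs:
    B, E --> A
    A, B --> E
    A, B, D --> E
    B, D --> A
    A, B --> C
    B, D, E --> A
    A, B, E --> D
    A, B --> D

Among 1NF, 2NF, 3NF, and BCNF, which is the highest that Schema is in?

Candidate keys: {A, B}, {B, D}, {B, E}. Prime attributes: {A, B, D, E}.
The left-hand side of every FD is a superkey, so BCNF is satisfied.

BCNF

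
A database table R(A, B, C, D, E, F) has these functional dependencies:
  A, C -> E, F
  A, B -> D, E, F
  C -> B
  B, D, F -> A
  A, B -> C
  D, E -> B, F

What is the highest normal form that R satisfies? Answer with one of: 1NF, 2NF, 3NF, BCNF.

3NF

Candidate keys: {A, B}, {A, C}, {B, D, F}, {C, D, F}, {D, E}. Prime attributes: {A, B, C, D, E, F}.
C -> B breaks BCNF: {C}⁺ = {B, C}, so {C} is not a superkey.
Its right-hand attributes {B} are all prime, as are those of every other non-superkey FD — the relation is in 3NF.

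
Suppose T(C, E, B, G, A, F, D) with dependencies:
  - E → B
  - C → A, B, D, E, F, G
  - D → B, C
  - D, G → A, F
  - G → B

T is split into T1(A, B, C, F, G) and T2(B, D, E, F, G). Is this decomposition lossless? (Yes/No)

No

Common attributes: {B, F, G}; their closure is {B, F, G}.
Neither T1 nor T2 is contained in that closure, so the decomposition is lossy.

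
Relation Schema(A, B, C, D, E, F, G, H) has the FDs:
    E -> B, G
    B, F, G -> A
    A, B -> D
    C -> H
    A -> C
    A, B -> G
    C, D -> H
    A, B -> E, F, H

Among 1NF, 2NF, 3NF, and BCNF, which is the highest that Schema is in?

Candidate keys: {A, B}, {A, E}, {B, F, G}, {E, F}. Prime attributes: {A, B, E, F, G}.
For E -> B, G we have {E}⁺ = {B, E, G}; {E} is not a superkey, so BCNF fails.
C -> H has non-prime {H} on the right and a non-superkey on the left, so 3NF fails.
The proper key subset {A} of {A, B} determines non-prime {C, H}, so the relation is not even in 2NF.

1NF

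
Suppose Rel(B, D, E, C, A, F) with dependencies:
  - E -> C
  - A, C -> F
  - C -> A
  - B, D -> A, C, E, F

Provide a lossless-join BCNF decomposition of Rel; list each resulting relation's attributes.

Candidate key of the original relation: {B, D}.
{A, B, C, D, E, F}: {E} determines {A, C, E, F} here but is not a superkey — split on E -> A, C, F, giving {A, C, E, F} and {B, D, E}.
{A, C, E, F}: {A, C} determines {A, C, F} here but is not a superkey — split on A, C -> F, giving {A, C, F} and {A, C, E}.
{A, C, F}: every determinant is a superkey — BCNF.
{A, C, E}: {C} determines {A, C} here but is not a superkey — split on C -> A, giving {A, C} and {C, E}.
{A, C}: every determinant is a superkey — BCNF.
{C, E}: every determinant is a superkey — BCNF.
{B, D, E}: every determinant is a superkey — BCNF.

{A, C, F}; {B, D, E}; {C, E}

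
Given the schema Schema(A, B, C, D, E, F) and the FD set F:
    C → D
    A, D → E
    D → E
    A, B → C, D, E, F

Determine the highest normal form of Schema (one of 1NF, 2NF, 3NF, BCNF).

2NF

Candidate key: {A, B}. Prime attributes: {A, B}.
C → D: {C}⁺ = {C, D, E}, which is not all of the attributes, so the left side is not a superkey — BCNF is violated.
C → D has non-prime {D} on the right and a non-superkey on the left, so 3NF fails.
No proper subset of a key has a non-prime attribute in its closure, so there is no partial dependency; 2NF holds.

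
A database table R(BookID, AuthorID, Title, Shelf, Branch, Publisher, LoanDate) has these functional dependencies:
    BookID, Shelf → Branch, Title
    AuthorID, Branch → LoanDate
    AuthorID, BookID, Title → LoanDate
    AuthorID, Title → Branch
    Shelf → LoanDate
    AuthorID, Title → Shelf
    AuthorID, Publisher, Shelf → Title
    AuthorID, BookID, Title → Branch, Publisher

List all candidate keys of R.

No FD produces {AuthorID, BookID}, so they must be in every candidate key.
Closure of {AuthorID, BookID, Shelf} is {AuthorID, BookID, Branch, LoanDate, Publisher, Shelf, Title}, the whole schema; {AuthorID, BookID, Shelf} is a candidate key.
Closure of {AuthorID, BookID, Title} is {AuthorID, BookID, Branch, LoanDate, Publisher, Shelf, Title}, the whole schema; {AuthorID, BookID, Title} is a candidate key.
No proper subset of any of these is a key, and no other minimal superkey exists.

{AuthorID, BookID, Shelf}, {AuthorID, BookID, Title}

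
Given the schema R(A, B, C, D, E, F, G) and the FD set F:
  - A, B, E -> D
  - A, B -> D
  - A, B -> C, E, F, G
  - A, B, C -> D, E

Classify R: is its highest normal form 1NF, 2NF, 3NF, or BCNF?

BCNF

Candidate key: {A, B}. Prime attributes: {A, B}.
Every FD has a superkey on the left, so the relation is in BCNF.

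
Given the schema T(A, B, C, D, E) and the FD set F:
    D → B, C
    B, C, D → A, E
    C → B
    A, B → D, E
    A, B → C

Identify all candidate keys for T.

{A, B}, {A, C}, {D}

{D}⁺ = {A, B, C, D, E}, which is every attribute, so {D} is a candidate key.
{A, B}⁺ = {A, B, C, D, E}, which is every attribute, so {A, B} is a candidate key.
{A, C}⁺ = {A, B, C, D, E}, which is every attribute, so {A, C} is a candidate key.
No proper subset of any of these is a key, and no other minimal superkey exists.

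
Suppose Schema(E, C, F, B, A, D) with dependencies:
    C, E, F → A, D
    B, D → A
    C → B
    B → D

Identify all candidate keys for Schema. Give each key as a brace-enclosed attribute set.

Attributes never on any right-hand side: {C, E, F} — every candidate key must contain all of them.
{C, E, F}⁺ = {A, B, C, D, E, F}, which is every attribute, so {C, E, F} is a candidate key.
Every other attribute set either contains this one or has a smaller closure.

{C, E, F}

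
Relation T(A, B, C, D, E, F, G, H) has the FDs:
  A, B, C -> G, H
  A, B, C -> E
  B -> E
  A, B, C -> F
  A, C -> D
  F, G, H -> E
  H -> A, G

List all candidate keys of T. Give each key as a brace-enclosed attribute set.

{A, B, C}, {B, C, H}

{B, C} never appear on the right of any FD, so every key must include all of them.
Closure of {A, B, C} is {A, B, C, D, E, F, G, H}, the whole schema; {A, B, C} is a candidate key.
Closure of {B, C, H} is {A, B, C, D, E, F, G, H}, the whole schema; {B, C, H} is a candidate key.
Any other superkey properly contains one of these, so there are no further candidate keys.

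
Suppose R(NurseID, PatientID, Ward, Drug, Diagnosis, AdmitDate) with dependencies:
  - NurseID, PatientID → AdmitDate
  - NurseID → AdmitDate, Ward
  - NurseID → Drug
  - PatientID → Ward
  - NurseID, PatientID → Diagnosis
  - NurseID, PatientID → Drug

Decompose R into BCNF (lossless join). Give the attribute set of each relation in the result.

Candidate key of the original relation: {NurseID, PatientID}.
Within {AdmitDate, Diagnosis, Drug, NurseID, PatientID, Ward}: {NurseID}⁺ ∩ {AdmitDate, Diagnosis, Drug, NurseID, PatientID, Ward} = {AdmitDate, Drug, NurseID, Ward}, not the whole set, so NurseID → AdmitDate, Drug, Ward violates BCNF; decompose into {AdmitDate, Drug, NurseID, Ward} and {Diagnosis, NurseID, PatientID}.
{AdmitDate, Drug, NurseID, Ward} has no BCNF violation.
{Diagnosis, NurseID, PatientID} has no BCNF violation.

{AdmitDate, Drug, NurseID, Ward}; {Diagnosis, NurseID, PatientID}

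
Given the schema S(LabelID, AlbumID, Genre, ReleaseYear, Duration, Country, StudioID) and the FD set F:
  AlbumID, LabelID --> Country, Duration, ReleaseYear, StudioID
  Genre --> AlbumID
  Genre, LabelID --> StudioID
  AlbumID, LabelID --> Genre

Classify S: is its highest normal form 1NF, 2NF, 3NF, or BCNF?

Candidate keys: {AlbumID, LabelID}, {Genre, LabelID}. Prime attributes: {AlbumID, Genre, LabelID}.
Genre --> AlbumID breaks BCNF: {Genre}⁺ = {AlbumID, Genre}, so {Genre} is not a superkey.
But every attribute on its right side ({AlbumID}) is prime, and the same holds for every other non-superkey FD, so 3NF still holds.

3NF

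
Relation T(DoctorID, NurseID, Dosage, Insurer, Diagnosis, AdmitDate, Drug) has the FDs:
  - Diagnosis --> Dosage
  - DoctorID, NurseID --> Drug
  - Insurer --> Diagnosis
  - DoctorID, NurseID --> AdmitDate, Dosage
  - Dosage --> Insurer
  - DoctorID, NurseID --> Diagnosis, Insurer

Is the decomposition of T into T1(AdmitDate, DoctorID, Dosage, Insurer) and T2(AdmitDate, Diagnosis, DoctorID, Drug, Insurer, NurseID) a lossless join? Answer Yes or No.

The shared attributes are {AdmitDate, DoctorID, Insurer} and {AdmitDate, DoctorID, Insurer}⁺ = {AdmitDate, Diagnosis, DoctorID, Dosage, Insurer}.
This includes all of T1, so the common attributes are a superkey of T1 — the join is lossless.

Yes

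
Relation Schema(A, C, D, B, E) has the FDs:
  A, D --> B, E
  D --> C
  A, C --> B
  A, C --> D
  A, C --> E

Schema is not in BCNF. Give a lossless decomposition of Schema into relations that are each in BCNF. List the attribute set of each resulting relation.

{A, B, D, E}; {C, D}

Candidate keys of the original relation: {A, C}, {A, D}.
In {A, B, C, D, E}, {D} is not a superkey ({D}⁺ restricted to this set is {C, D}), so split on D --> C into {C, D} and {A, B, D, E}.
{C, D}: every determinant is a superkey — BCNF.
{A, B, D, E}: every determinant is a superkey — BCNF.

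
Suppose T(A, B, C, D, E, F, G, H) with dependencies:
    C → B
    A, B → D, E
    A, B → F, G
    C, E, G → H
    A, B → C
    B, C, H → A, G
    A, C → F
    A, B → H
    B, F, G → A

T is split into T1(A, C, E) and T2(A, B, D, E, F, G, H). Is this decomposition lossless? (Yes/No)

No

The shared attributes are {A, E} and {A, E}⁺ = {A, E}.
The closure covers neither T1 nor T2 entirely; the join is not lossless.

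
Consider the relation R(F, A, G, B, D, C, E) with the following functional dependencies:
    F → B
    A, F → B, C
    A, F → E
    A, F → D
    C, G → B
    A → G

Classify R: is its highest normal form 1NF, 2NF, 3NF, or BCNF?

Candidate key: {A, F}. Prime attributes: {A, F}.
F → B: {F}⁺ = {B, F}, which is not all of the attributes, so the left side is not a superkey — BCNF is violated.
F → B determines the non-prime attribute {B} from a non-superkey — 3NF is violated.
Since {A} ⊂ {A, F} and {A}⁺ ⊇ {G} with {G} non-prime, there is a partial dependency; 2NF fails.

1NF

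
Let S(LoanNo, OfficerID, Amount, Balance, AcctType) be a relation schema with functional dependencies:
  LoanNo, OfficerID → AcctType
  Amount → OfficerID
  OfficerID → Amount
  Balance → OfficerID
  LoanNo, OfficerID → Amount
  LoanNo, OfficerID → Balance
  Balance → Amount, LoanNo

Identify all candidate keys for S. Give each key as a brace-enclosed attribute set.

{Amount, LoanNo}, {Balance}, {LoanNo, OfficerID}

{Balance}⁺ = {AcctType, Amount, Balance, LoanNo, OfficerID} — all of the relation — so {Balance} is a candidate key.
{Amount, LoanNo}⁺ = {AcctType, Amount, Balance, LoanNo, OfficerID} — all of the relation — so {Amount, LoanNo} is a candidate key.
{LoanNo, OfficerID}⁺ = {AcctType, Amount, Balance, LoanNo, OfficerID} — all of the relation — so {LoanNo, OfficerID} is a candidate key.
Any other superkey properly contains one of these, so there are no further candidate keys.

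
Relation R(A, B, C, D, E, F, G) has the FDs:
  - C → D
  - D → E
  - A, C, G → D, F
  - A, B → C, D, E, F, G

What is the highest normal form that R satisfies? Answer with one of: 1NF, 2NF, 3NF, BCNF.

Candidate key: {A, B}. Prime attributes: {A, B}.
For C → D we have {C}⁺ = {C, D, E}; {C} is not a superkey, so BCNF fails.
C → D determines the non-prime attribute {D} from a non-superkey — 3NF is violated.
No non-prime attribute depends on a proper subset of any candidate key, so 2NF holds.

2NF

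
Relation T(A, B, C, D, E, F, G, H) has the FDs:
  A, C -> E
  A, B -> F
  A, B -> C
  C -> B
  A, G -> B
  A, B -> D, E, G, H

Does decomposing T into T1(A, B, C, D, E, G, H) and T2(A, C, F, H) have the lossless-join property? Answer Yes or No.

Yes

T1 ∩ T2 = {A, C, H}; its closure under F is {A, B, C, D, E, F, G, H}.
Since T1 ⊆ {A, B, C, D, E, F, G, H}, the intersection is a superkey of T1; the decomposition is lossless.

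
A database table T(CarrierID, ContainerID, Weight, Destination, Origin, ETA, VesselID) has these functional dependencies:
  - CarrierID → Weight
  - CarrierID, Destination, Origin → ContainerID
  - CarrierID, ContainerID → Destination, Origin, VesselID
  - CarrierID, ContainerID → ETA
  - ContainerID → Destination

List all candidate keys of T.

{CarrierID, ContainerID}, {CarrierID, Destination, Origin}

{CarrierID} never appears on the right of any FD, so every key must include it.
Closure of {CarrierID, ContainerID} is {CarrierID, ContainerID, Destination, ETA, Origin, VesselID, Weight}, the whole schema; {CarrierID, ContainerID} is a candidate key.
Closure of {CarrierID, Destination, Origin} is {CarrierID, ContainerID, Destination, ETA, Origin, VesselID, Weight}, the whole schema; {CarrierID, Destination, Origin} is a candidate key.
These are minimal and exhaustive — every other superkey contains one of them.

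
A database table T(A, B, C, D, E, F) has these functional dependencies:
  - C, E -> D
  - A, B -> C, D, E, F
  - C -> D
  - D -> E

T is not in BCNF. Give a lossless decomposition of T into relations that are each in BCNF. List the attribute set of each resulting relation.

Candidate key of the original relation: {A, B}.
{A, B, C, D, E, F}: {C, E} determines {C, D, E} here but is not a superkey — split on C, E -> D, giving {C, D, E} and {A, B, C, E, F}.
{C, D, E}: {D} determines {D, E} here but is not a superkey — split on D -> E, giving {D, E} and {C, D}.
{D, E} is in BCNF.
{C, D} is in BCNF.
{A, B, C, E, F}: {C} determines {C, E} here but is not a superkey — split on C -> E, giving {C, E} and {A, B, C, F}.
{C, E} is in BCNF.
{A, B, C, F} is in BCNF.

{A, B, C, F}; {C, D}; {C, E}; {D, E}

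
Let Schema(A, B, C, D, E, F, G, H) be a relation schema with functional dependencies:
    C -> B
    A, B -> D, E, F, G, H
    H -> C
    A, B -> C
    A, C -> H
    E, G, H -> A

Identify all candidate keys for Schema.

{A, B} is a candidate key since {A, B}⁺ = {A, B, C, D, E, F, G, H} covers every attribute.
{A, C} is a candidate key since {A, C}⁺ = {A, B, C, D, E, F, G, H} covers every attribute.
{A, H} is a candidate key since {A, H}⁺ = {A, B, C, D, E, F, G, H} covers every attribute.
{E, G, H} is a candidate key since {E, G, H}⁺ = {A, B, C, D, E, F, G, H} covers every attribute.
No proper subset of any of these is a key, and no other minimal superkey exists.

{A, B}, {A, C}, {A, H}, {E, G, H}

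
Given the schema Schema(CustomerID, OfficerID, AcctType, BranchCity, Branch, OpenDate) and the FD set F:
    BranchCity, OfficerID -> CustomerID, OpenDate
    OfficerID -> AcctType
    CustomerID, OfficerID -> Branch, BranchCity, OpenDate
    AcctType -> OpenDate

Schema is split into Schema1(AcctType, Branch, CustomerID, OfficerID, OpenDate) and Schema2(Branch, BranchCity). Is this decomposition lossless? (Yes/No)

No

Common attributes: {Branch}; their closure is {Branch}.
The closure covers neither Schema1 nor Schema2 entirely; the join is not lossless.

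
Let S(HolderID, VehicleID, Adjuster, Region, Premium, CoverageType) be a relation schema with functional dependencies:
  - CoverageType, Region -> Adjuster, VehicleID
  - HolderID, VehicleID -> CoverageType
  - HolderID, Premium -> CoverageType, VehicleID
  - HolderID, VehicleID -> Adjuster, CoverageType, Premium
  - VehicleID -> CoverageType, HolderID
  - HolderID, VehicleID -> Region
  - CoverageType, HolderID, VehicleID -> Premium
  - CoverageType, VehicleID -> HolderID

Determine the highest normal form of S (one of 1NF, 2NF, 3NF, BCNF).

BCNF

Candidate keys: {CoverageType, Region}, {HolderID, Premium}, {VehicleID}. Prime attributes: {CoverageType, HolderID, Premium, Region, VehicleID}.
Each dependency's left side is a superkey — BCNF holds.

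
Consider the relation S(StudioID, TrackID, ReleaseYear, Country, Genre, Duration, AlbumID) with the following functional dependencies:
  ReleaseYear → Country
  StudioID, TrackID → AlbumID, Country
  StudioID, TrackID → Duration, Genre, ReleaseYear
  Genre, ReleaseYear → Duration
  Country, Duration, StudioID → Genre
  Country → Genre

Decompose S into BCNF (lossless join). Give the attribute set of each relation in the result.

Candidate key of the original relation: {StudioID, TrackID}.
Within {AlbumID, Country, Duration, Genre, ReleaseYear, StudioID, TrackID}: {ReleaseYear}⁺ ∩ {AlbumID, Country, Duration, Genre, ReleaseYear, StudioID, TrackID} = {Country, Duration, Genre, ReleaseYear}, not the whole set, so ReleaseYear → Country, Duration, Genre violates BCNF; decompose into {Country, Duration, Genre, ReleaseYear} and {AlbumID, ReleaseYear, StudioID, TrackID}.
Within {Country, Duration, Genre, ReleaseYear}: {Country}⁺ ∩ {Country, Duration, Genre, ReleaseYear} = {Country, Genre}, not the whole set, so Country → Genre violates BCNF; decompose into {Country, Genre} and {Country, Duration, ReleaseYear}.
{Country, Genre} has no BCNF violation.
{Country, Duration, ReleaseYear} has no BCNF violation.
{AlbumID, ReleaseYear, StudioID, TrackID} has no BCNF violation.

{AlbumID, ReleaseYear, StudioID, TrackID}; {Country, Duration, ReleaseYear}; {Country, Genre}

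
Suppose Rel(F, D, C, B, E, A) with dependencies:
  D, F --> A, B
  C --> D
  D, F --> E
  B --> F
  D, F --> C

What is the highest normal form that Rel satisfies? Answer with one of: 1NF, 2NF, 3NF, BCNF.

3NF

Candidate keys: {B, C}, {B, D}, {C, F}, {D, F}. Prime attributes: {B, C, D, F}.
C --> D breaks BCNF: {C}⁺ = {C, D}, so {C} is not a superkey.
Its right-hand attributes {D} are all prime, as are those of every other non-superkey FD — the relation is in 3NF.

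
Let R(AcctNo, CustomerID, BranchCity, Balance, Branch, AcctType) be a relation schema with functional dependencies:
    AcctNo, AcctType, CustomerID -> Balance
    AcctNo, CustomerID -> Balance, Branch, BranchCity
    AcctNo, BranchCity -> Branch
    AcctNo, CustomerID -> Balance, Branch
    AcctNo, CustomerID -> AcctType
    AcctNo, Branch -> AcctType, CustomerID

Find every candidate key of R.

{AcctNo, Branch}, {AcctNo, BranchCity}, {AcctNo, CustomerID}

{AcctNo} never appears on the right of any FD, so every key must include it.
{AcctNo, Branch} is a candidate key since {AcctNo, Branch}⁺ = {AcctNo, AcctType, Balance, Branch, BranchCity, CustomerID} covers every attribute.
{AcctNo, BranchCity} is a candidate key since {AcctNo, BranchCity}⁺ = {AcctNo, AcctType, Balance, Branch, BranchCity, CustomerID} covers every attribute.
{AcctNo, CustomerID} is a candidate key since {AcctNo, CustomerID}⁺ = {AcctNo, AcctType, Balance, Branch, BranchCity, CustomerID} covers every attribute.
No proper subset of any of these is a key, and no other minimal superkey exists.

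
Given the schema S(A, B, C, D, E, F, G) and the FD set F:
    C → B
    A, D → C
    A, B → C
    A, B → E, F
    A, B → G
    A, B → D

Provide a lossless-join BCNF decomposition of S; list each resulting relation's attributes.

Candidate keys of the original relation: {A, B}, {A, C}, {A, D}.
Within {A, B, C, D, E, F, G}: {C}⁺ ∩ {A, B, C, D, E, F, G} = {B, C}, not the whole set, so C → B violates BCNF; decompose into {B, C} and {A, C, D, E, F, G}.
{B, C} is in BCNF.
{A, C, D, E, F, G} is in BCNF.

{A, C, D, E, F, G}; {B, C}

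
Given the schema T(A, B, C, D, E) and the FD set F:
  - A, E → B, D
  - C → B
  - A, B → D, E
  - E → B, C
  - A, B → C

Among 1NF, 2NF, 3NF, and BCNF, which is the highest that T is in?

3NF

Candidate keys: {A, B}, {A, C}, {A, E}. Prime attributes: {A, B, C, E}.
C → B breaks BCNF: {C}⁺ = {B, C}, so {C} is not a superkey.
Its right-hand attributes {B} are all prime, as are those of every other non-superkey FD — the relation is in 3NF.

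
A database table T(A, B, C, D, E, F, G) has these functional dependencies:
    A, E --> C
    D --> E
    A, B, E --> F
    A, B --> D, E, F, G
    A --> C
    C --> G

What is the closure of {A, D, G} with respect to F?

{A, C, D, E, G}

Start with {A, D, G}.
D --> E applies; add {E} → now {A, D, E, G}.
A --> C applies; add {C} → now {A, C, D, E, G}.
No further FD applies.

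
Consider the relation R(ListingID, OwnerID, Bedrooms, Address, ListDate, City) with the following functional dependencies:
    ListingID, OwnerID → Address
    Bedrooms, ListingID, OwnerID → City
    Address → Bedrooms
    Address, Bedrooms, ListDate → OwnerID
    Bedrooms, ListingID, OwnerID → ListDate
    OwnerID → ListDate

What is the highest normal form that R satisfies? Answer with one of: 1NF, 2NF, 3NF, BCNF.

Candidate keys: {Address, ListDate, ListingID}, {ListingID, OwnerID}. Prime attributes: {Address, ListDate, ListingID, OwnerID}.
Address → Bedrooms: {Address}⁺ = {Address, Bedrooms}, which is not all of the attributes, so the left side is not a superkey — BCNF is violated.
Address → Bedrooms has non-prime {Bedrooms} on the right and a non-superkey on the left, so 3NF fails.
Since {Address} ⊂ {Address, ListDate, ListingID} and {Address}⁺ ⊇ {Bedrooms} with {Bedrooms} non-prime, there is a partial dependency; 2NF fails.

1NF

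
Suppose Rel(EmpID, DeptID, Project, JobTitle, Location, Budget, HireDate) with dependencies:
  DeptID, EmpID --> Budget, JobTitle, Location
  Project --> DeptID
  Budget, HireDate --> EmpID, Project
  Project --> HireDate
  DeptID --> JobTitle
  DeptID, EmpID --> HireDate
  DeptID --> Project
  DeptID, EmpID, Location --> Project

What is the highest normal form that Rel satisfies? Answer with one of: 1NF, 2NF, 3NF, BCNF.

1NF

Candidate keys: {Budget, DeptID}, {Budget, HireDate}, {Budget, Project}, {DeptID, EmpID}, {EmpID, Project}. Prime attributes: {Budget, DeptID, EmpID, HireDate, Project}.
For Project --> DeptID we have {Project}⁺ = {DeptID, HireDate, JobTitle, Project}; {Project} is not a superkey, so BCNF fails.
DeptID --> JobTitle has non-prime {JobTitle} on the right and a non-superkey on the left, so 3NF fails.
Since {DeptID} ⊂ {Budget, DeptID} and {DeptID}⁺ ⊇ {JobTitle} with {JobTitle} non-prime, there is a partial dependency; 2NF fails.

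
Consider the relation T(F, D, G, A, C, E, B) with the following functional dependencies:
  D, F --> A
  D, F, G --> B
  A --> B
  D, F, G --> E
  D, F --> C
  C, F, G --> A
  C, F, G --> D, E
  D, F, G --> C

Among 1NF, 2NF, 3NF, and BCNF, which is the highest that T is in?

1NF

Candidate keys: {C, F, G}, {D, F, G}. Prime attributes: {C, D, F, G}.
D, F --> A: {D, F}⁺ = {A, B, C, D, F}, which is not all of the attributes, so the left side is not a superkey — BCNF is violated.
Because {A} is non-prime and the left side of D, F --> A is not a superkey, the relation is not in 3NF.
Since {D, F} ⊂ {D, F, G} and {D, F}⁺ ⊇ {A, B} with {A, B} non-prime, there is a partial dependency; 2NF fails.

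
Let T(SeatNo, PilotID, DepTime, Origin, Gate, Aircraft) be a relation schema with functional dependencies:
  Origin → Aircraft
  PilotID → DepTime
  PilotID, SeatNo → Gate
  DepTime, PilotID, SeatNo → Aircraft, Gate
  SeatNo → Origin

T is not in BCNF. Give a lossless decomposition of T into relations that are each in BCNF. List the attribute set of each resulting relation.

{Aircraft, Origin}; {DepTime, PilotID}; {Gate, PilotID, SeatNo}; {Origin, SeatNo}

Candidate key of the original relation: {PilotID, SeatNo}.
In {Aircraft, DepTime, Gate, Origin, PilotID, SeatNo}, {Origin} is not a superkey ({Origin}⁺ restricted to this set is {Aircraft, Origin}), so split on Origin → Aircraft into {Aircraft, Origin} and {DepTime, Gate, Origin, PilotID, SeatNo}.
{Aircraft, Origin} is in BCNF.
In {DepTime, Gate, Origin, PilotID, SeatNo}, {PilotID} is not a superkey ({PilotID}⁺ restricted to this set is {DepTime, PilotID}), so split on PilotID → DepTime into {DepTime, PilotID} and {Gate, Origin, PilotID, SeatNo}.
{DepTime, PilotID} is in BCNF.
In {Gate, Origin, PilotID, SeatNo}, {SeatNo} is not a superkey ({SeatNo}⁺ restricted to this set is {Origin, SeatNo}), so split on SeatNo → Origin into {Origin, SeatNo} and {Gate, PilotID, SeatNo}.
{Origin, SeatNo} is in BCNF.
{Gate, PilotID, SeatNo} is in BCNF.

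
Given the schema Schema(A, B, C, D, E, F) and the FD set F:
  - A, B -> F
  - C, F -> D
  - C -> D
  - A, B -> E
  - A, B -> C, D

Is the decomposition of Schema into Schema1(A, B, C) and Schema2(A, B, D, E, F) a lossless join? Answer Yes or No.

Yes

The shared attributes are {A, B} and {A, B}⁺ = {A, B, C, D, E, F}.
Schema1 is contained in that closure, so Schema1 ∩ Schema2 -> Schema1 holds and the join is lossless.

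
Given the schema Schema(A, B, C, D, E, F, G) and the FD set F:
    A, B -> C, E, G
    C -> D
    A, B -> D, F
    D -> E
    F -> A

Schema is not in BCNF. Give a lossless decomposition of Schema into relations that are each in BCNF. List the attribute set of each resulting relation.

{A, F}; {B, C, F, G}; {C, D}; {D, E}

Candidate keys of the original relation: {A, B}, {B, F}.
{A, B, C, D, E, F, G}: {C} determines {C, D, E} here but is not a superkey — split on C -> D, E, giving {C, D, E} and {A, B, C, F, G}.
{C, D, E}: {D} determines {D, E} here but is not a superkey — split on D -> E, giving {D, E} and {C, D}.
{D, E} has no BCNF violation.
{C, D} has no BCNF violation.
{A, B, C, F, G}: {F} determines {A, F} here but is not a superkey — split on F -> A, giving {A, F} and {B, C, F, G}.
{A, F} has no BCNF violation.
{B, C, F, G} has no BCNF violation.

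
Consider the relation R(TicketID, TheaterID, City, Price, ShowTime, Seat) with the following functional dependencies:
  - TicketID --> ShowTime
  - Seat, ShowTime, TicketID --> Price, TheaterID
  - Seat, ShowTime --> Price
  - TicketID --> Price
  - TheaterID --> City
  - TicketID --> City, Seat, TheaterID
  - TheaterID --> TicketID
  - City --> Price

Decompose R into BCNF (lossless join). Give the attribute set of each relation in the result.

Candidate keys of the original relation: {TheaterID}, {TicketID}.
Within {City, Price, Seat, ShowTime, TheaterID, TicketID}: {Seat, ShowTime}⁺ ∩ {City, Price, Seat, ShowTime, TheaterID, TicketID} = {Price, Seat, ShowTime}, not the whole set, so Seat, ShowTime --> Price violates BCNF; decompose into {Price, Seat, ShowTime} and {City, Seat, ShowTime, TheaterID, TicketID}.
{Price, Seat, ShowTime}: every determinant is a superkey — BCNF.
{City, Seat, ShowTime, TheaterID, TicketID}: every determinant is a superkey — BCNF.

{City, Seat, ShowTime, TheaterID, TicketID}; {Price, Seat, ShowTime}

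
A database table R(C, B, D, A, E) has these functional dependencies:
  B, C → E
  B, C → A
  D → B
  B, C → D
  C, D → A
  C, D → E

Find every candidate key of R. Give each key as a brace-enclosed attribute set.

Attributes never on any right-hand side: {C} — every candidate key must contain it.
Closure of {B, C} is {A, B, C, D, E}, the whole schema; {B, C} is a candidate key.
Closure of {C, D} is {A, B, C, D, E}, the whole schema; {C, D} is a candidate key.
No proper subset of any of these is a key, and no other minimal superkey exists.

{B, C}, {C, D}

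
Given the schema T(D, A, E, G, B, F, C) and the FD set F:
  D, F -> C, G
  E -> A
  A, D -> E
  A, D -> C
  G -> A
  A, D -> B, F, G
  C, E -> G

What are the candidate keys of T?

{A, D}, {D, E}, {D, F}, {D, G}

Attributes never on any right-hand side: {D} — every candidate key must contain it.
{A, D}⁺ = {A, B, C, D, E, F, G}, which is every attribute, so {A, D} is a candidate key.
{D, E}⁺ = {A, B, C, D, E, F, G}, which is every attribute, so {D, E} is a candidate key.
{D, F}⁺ = {A, B, C, D, E, F, G}, which is every attribute, so {D, F} is a candidate key.
{D, G}⁺ = {A, B, C, D, E, F, G}, which is every attribute, so {D, G} is a candidate key.
Any other superkey properly contains one of these, so there are no further candidate keys.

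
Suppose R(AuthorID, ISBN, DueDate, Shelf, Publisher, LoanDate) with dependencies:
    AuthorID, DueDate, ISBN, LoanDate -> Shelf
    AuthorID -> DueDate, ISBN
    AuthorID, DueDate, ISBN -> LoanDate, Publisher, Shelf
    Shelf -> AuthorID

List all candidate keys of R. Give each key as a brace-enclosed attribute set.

Closure of {AuthorID} is {AuthorID, DueDate, ISBN, LoanDate, Publisher, Shelf}, the whole schema; {AuthorID} is a candidate key.
Closure of {Shelf} is {AuthorID, DueDate, ISBN, LoanDate, Publisher, Shelf}, the whole schema; {Shelf} is a candidate key.
Any other superkey properly contains one of these, so there are no further candidate keys.

{AuthorID}, {Shelf}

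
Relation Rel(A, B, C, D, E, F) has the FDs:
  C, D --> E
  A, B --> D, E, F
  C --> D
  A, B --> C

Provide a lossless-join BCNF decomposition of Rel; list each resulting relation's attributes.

{A, B, C, F}; {C, D, E}

Candidate key of the original relation: {A, B}.
Within {A, B, C, D, E, F}: {C, D}⁺ ∩ {A, B, C, D, E, F} = {C, D, E}, not the whole set, so C, D --> E violates BCNF; decompose into {C, D, E} and {A, B, C, D, F}.
{C, D, E}: every determinant is a superkey — BCNF.
Within {A, B, C, D, F}: {C}⁺ ∩ {A, B, C, D, F} = {C, D}, not the whole set, so C --> D violates BCNF; decompose into {C, D} and {A, B, C, F}.
{C, D}: every determinant is a superkey — BCNF.
{A, B, C, F}: every determinant is a superkey — BCNF.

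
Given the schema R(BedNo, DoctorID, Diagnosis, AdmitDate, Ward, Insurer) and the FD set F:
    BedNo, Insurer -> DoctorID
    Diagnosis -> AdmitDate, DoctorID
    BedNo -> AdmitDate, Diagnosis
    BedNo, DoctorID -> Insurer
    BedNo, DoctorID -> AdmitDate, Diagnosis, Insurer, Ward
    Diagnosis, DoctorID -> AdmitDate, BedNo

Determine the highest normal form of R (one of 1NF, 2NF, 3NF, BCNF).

Candidate keys: {BedNo}, {Diagnosis}. Prime attributes: {BedNo, Diagnosis}.
The left-hand side of every FD is a superkey, so BCNF is satisfied.

BCNF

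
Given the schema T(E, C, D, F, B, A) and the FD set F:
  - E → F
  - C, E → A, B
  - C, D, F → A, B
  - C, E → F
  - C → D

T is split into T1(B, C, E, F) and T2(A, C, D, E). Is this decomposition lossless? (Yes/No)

T1 ∩ T2 = {C, E}; its closure under F is {A, B, C, D, E, F}.
T1 is contained in that closure, so T1 ∩ T2 → T1 holds and the join is lossless.

Yes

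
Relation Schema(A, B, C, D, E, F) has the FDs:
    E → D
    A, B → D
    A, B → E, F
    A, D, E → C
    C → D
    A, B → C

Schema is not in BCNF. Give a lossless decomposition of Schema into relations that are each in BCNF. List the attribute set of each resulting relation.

Candidate key of the original relation: {A, B}.
{A, B, C, D, E, F}: {E} determines {D, E} here but is not a superkey — split on E → D, giving {D, E} and {A, B, C, E, F}.
{D, E} has no BCNF violation.
{A, B, C, E, F}: {A, E} determines {A, C, E} here but is not a superkey — split on A, E → C, giving {A, C, E} and {A, B, E, F}.
{A, C, E} has no BCNF violation.
{A, B, E, F} has no BCNF violation.

{A, B, E, F}; {A, C, E}; {D, E}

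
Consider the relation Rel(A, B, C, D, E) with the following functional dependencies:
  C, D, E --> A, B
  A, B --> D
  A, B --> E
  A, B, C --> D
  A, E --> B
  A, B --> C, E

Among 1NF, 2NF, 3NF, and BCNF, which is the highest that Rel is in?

BCNF

Candidate keys: {A, B}, {A, E}, {C, D, E}. Prime attributes: {A, B, C, D, E}.
Every FD has a superkey on the left, so the relation is in BCNF.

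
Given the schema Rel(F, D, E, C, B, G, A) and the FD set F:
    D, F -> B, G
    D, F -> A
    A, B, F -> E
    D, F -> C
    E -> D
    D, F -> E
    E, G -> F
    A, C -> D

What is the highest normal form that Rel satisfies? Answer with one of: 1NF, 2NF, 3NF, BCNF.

3NF

Candidate keys: {A, B, F}, {A, C, F}, {D, F}, {E, F}, {E, G}. Prime attributes: {A, B, C, D, E, F, G}.
For E -> D we have {E}⁺ = {D, E}; {E} is not a superkey, so BCNF fails.
But every attribute on its right side ({D}) is prime, and the same holds for every other non-superkey FD, so 3NF still holds.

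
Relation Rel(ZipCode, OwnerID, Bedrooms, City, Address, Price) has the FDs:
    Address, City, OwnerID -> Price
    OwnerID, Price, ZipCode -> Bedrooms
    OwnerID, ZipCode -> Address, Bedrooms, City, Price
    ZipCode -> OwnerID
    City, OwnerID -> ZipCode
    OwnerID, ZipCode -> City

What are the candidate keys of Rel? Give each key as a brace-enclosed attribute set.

{City, OwnerID}, {ZipCode}

{ZipCode} is a candidate key since {ZipCode}⁺ = {Address, Bedrooms, City, OwnerID, Price, ZipCode} covers every attribute.
{City, OwnerID} is a candidate key since {City, OwnerID}⁺ = {Address, Bedrooms, City, OwnerID, Price, ZipCode} covers every attribute.
No proper subset of any of these is a key, and no other minimal superkey exists.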